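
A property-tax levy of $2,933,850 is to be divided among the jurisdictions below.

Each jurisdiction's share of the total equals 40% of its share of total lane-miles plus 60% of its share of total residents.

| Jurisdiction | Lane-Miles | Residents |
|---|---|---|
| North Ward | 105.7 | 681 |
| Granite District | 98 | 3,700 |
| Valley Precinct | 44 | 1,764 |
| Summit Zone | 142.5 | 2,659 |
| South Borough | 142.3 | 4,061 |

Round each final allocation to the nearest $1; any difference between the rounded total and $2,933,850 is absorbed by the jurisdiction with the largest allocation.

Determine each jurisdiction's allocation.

North Ward: $326,126 · Granite District: $722,244 · Valley Precinct: $338,336 · Summit Zone: $677,875 · South Borough: $869,269

Lane-miles total 532.5; residents total 12,865.
Combined weights (40% lane-miles + 60% residents): North Ward 0.1112; Granite District 0.2462; Valley Precinct 0.1153; Summit Zone 0.2311; South Borough 0.2963.
Unrounded shares: North Ward 326,125.74; Granite District 722,244.15; Valley Precinct 338,335.59; Summit Zone 677,875.24; South Borough 869,269.27.
Rounded to nearest $1: North Ward $326,126; Granite District $722,244; Valley Precinct $338,336; Summit Zone $677,875; South Borough $869,269. Sum = $2,933,850.
Rounded total matches; no reconciliation needed.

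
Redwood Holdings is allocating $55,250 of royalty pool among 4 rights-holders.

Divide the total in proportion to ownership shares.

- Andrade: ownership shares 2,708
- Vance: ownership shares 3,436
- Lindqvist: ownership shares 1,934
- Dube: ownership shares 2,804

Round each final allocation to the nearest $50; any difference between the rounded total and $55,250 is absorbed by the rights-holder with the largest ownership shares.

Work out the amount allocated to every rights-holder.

Andrade: $13,750 | Vance: $17,450 | Lindqvist: $9,800 | Dube: $14,250

Sum of ownership shares: 2,708 + 3,436 + 1,934 + 2,804 = 10,882.
Raw shares: Andrade 13,749.04; Vance 17,445.23; Lindqvist 9,819.29; Dube 14,236.45.
After rounding ($50): Andrade $13,750; Vance $17,450; Lindqvist $9,800; Dube $14,250. Sum = $55,250.
Sum already equals the total — no adjustment.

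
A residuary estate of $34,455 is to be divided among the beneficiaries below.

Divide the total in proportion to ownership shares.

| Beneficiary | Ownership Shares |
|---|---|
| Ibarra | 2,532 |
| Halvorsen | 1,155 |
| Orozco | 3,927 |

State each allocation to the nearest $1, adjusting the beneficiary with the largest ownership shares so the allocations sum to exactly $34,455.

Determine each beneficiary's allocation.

Ibarra: $11,458 · Halvorsen: $5,227 · Orozco: $17,770

Combined ownership shares = 7,614.
Unrounded shares: Ibarra 2,532/7,614 × $34,455 = 11,457.85; Halvorsen 1,155/7,614 × $34,455 = 5,226.63; Orozco 3,927/7,614 × $34,455 = 17,770.53.
At nearest $1: Ibarra $11,458; Halvorsen $5,227; Orozco $17,771. Sum = $34,456.
Difference $34,455 − $34,456 = −$1 applied to largest ownership shares (Orozco): Orozco becomes $17,770.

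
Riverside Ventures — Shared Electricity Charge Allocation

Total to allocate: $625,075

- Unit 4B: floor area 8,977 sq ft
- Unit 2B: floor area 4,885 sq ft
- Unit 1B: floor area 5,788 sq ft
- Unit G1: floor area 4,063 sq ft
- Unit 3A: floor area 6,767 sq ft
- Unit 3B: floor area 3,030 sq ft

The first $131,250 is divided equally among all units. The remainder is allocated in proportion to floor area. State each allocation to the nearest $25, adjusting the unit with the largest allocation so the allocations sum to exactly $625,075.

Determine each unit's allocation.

First tranche $131,250 split equally: $21,875 each.
Remainder $493,825 by floor area (total 33,510): Unit 4B 132,290.87 → $132,300; Unit 2B 71,988.51 → $72,000; Unit 1B 85,295.71 → $85,300; Unit G1 59,874.99 → $59,875; Unit 3A 99,722.88 → $99,725; Unit 3B 44,652.04 → $44,650.
Rounding difference −$25 on remainder applied to Unit 4B.
Totals: Unit 4B $21,875 + $132,275 = $154,150; Unit 2B $21,875 + $72,000 = $93,875; Unit 1B $21,875 + $85,300 = $107,175; Unit G1 $21,875 + $59,875 = $81,750; Unit 3A $21,875 + $99,725 = $121,600; Unit 3B $21,875 + $44,650 = $66,525.

Unit 4B: $154,150; Unit 2B: $93,875; Unit 1B: $107,175; Unit G1: $81,750; Unit 3A: $121,600; Unit 3B: $66,525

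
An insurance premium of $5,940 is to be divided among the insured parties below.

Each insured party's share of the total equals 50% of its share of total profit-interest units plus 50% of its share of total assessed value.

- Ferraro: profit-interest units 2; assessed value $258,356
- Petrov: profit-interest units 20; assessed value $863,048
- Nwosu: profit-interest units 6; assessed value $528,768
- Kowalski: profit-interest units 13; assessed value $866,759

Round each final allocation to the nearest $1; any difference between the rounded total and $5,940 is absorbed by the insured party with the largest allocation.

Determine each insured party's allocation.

Ferraro: $450; Petrov: $2,467; Nwosu: $1,059; Kowalski: $1,964

Totals — profit-interest units 41, assessed value 2,516,931.
Combined weights (50% profit-interest units + 50% assessed value): Ferraro 0.0757; Petrov 0.4154; Nwosu 0.1782; Kowalski 0.3307.
Raw shares: Ferraro 449.74; Petrov 2,467.18; Nwosu 1,058.58; Kowalski 1,964.49.
After rounding ($1): Ferraro $450; Petrov $2,467; Nwosu $1,059; Kowalski $1,964. Sum = $5,940.
Sum already equals the total — no adjustment.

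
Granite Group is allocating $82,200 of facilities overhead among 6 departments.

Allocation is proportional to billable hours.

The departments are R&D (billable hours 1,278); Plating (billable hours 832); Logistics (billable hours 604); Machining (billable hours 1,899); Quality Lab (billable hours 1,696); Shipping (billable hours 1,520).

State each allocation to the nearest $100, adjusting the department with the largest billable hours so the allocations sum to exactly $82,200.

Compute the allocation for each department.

R&D: $13,400; Plating: $8,700; Logistics: $6,300; Machining: $20,000; Quality Lab: $17,800; Shipping: $16,000

Billable hours total: 1,278 + 832 + 604 + 1,899 + 1,696 + 1,520 = 7,829.
Pro-rata amounts: R&D 13,418.27; Plating 8,735.52; Logistics 6,341.65; Machining 19,938.41; Quality Lab 17,807.03; Shipping 15,959.13.
After rounding ($100): R&D $13,400; Plating $8,700; Logistics $6,300; Machining $19,900; Quality Lab $17,800; Shipping $16,000. Sum = $82,100.
Difference $82,200 − $82,100 = +$100 applied to largest billable hours (Machining): Machining becomes $20,000.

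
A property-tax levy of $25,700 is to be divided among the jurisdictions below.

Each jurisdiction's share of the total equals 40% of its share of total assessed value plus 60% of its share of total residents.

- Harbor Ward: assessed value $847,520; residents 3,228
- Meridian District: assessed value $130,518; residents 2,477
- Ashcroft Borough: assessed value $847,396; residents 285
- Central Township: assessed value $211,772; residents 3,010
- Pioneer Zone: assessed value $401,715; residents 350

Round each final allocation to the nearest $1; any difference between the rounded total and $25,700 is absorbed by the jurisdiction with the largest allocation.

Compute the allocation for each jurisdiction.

Assessed value total 2,438,921; residents total 9,350.
Composite weights (40% assessed value + 60% residents): Harbor Ward 0.3461; Meridian District 0.1804; Ashcroft Borough 0.1573; Central Township 0.2279; Pioneer Zone 0.0883.
Pro-rata amounts: Harbor Ward 8,895.89; Meridian District 4,635.19; Ashcroft Borough 4,041.78; Central Township 5,856.70; Pioneer Zone 2,270.44.
After rounding ($1): Harbor Ward $8,896; Meridian District $4,635; Ashcroft Borough $4,042; Central Township $5,857; Pioneer Zone $2,270. Sum = $25,700.
No rounding difference to absorb.

Harbor Ward: $8,896; Meridian District: $4,635; Ashcroft Borough: $4,042; Central Township: $5,857; Pioneer Zone: $2,270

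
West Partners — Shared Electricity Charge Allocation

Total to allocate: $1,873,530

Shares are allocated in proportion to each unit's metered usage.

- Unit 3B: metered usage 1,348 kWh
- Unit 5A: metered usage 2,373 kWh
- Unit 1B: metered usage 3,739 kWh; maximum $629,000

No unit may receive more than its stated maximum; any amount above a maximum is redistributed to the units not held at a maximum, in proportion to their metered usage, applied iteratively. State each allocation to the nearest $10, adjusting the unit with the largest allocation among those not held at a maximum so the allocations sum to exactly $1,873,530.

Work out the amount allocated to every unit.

Unit 3B: $450,850; Unit 5A: $793,680; Unit 1B: $629,000

Metered usage total: 7,460.
Pro-rata shares before constraints: Unit 3B 338,541.35; Unit 5A 595,963.36; Unit 1B 939,025.29.
Held at cap: Unit 1B ($629,000); residual $1,244,530 reallocated over remaining metered usage 3,721.
Redistributed shares: Unit 3B 450,853.65 → $450,850; Unit 5A 793,676.35 → $793,680.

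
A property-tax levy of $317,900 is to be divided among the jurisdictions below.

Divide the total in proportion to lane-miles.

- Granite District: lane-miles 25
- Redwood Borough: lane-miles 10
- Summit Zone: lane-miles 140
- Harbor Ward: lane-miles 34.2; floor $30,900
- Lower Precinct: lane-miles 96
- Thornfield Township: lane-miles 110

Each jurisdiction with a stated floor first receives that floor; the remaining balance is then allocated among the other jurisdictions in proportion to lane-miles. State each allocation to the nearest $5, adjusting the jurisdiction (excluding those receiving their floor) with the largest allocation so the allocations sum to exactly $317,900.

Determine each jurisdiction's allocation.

Guaranteed amounts: Harbor Ward $30,900. Residual $287,000.
Residual split over remaining lane-miles 381: Granite District 18,832.02 → $18,830; Redwood Borough 7,532.81 → $7,535; Summit Zone 105,459.32 → $105,460; Lower Precinct 72,314.96 → $72,315; Thornfield Township 82,860.89 → $82,860.

Granite District: $18,830 | Redwood Borough: $7,535 | Summit Zone: $105,460 | Harbor Ward: $30,900 | Lower Precinct: $72,315 | Thornfield Township: $82,860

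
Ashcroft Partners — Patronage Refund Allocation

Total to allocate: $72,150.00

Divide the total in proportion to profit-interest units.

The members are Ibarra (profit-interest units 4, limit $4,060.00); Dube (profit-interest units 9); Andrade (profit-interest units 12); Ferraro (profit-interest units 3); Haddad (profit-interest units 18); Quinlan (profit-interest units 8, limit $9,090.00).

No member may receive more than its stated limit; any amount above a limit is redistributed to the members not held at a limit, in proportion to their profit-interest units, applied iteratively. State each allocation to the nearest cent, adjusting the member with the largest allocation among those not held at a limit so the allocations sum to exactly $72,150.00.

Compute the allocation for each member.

Combined profit-interest units = 54.
Pro-rata shares before constraints: Ibarra 5,344.4444; Dube 12,025.0000; Andrade 16,033.3333; Ferraro 4,008.3333; Haddad 24,050.0000; Quinlan 10,688.8889.
Capped: Ibarra ($4,060.00), Quinlan ($9,090.00); residual $59,000.00 reallocated over remaining profit-interest units 42.
Redistributed shares: Dube 12,642.8571 → $12,642.86; Andrade 16,857.1429 → $16,857.14; Ferraro 4,214.2857 → $4,214.29; Haddad 25,285.7143 → $25,285.71.

Ibarra: $4,060.00 · Dube: $12,642.86 · Andrade: $16,857.14 · Ferraro: $4,214.29 · Haddad: $25,285.71 · Quinlan: $9,090.00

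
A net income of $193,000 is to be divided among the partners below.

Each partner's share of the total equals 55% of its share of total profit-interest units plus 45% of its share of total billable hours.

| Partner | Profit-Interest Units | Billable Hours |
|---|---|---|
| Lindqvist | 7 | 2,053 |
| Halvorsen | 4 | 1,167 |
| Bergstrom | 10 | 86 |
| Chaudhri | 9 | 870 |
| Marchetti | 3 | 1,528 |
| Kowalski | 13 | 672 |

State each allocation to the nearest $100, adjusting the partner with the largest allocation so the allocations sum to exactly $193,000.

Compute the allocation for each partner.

Totals — profit-interest units 46, billable hours 6,376.
Combined weights (55% profit-interest units + 45% billable hours): Lindqvist 0.2286; Halvorsen 0.1302; Bergstrom 0.1256; Chaudhri 0.1690; Marchetti 0.1437; Kowalski 0.2029.
Raw shares: Lindqvist 44,117.98; Halvorsen 25,126.60; Bergstrom 24,247.53; Chaudhri 32,619.09; Marchetti 27,736.31; Kowalski 39,152.49.
After rounding ($100): Lindqvist $44,100; Halvorsen $25,100; Bergstrom $24,200; Chaudhri $32,600; Marchetti $27,700; Kowalski $39,200. Sum = $192,900.
Difference $193,000 − $192,900 = +$100 applied to largest allocation (Lindqvist): Lindqvist becomes $44,200.

Lindqvist: $44,200 · Halvorsen: $25,100 · Bergstrom: $24,200 · Chaudhri: $32,600 · Marchetti: $27,700 · Kowalski: $39,200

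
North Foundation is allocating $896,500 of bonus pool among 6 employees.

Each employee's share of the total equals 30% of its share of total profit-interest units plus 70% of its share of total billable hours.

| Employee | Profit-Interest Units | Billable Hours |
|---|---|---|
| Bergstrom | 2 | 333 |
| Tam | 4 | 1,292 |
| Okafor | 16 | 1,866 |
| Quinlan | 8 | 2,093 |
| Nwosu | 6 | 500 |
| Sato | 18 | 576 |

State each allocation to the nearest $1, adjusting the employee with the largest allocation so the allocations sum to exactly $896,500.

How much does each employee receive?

Bergstrom: $41,339 · Tam: $141,663 · Okafor: $255,515 · Quinlan: $237,061 · Nwosu: $76,997 · Sato: $143,925

Profit-interest units total 54; billable hours total 6,660.
Combined weights (30% profit-interest units + 70% billable hours): Bergstrom 0.0461; Tam 0.1580; Okafor 0.2850; Quinlan 0.2644; Nwosu 0.0859; Sato 0.1605.
Raw shares: Bergstrom 41,338.61; Tam 141,663.15; Okafor 255,515.96; Quinlan 237,060.98; Nwosu 76,996.70; Sato 143,924.59.
After rounding ($1): Bergstrom $41,339; Tam $141,663; Okafor $255,516; Quinlan $237,061; Nwosu $76,997; Sato $143,925. Sum = $896,501.
Difference $896,500 − $896,501 = −$1 applied to largest allocation (Okafor): Okafor becomes $255,515.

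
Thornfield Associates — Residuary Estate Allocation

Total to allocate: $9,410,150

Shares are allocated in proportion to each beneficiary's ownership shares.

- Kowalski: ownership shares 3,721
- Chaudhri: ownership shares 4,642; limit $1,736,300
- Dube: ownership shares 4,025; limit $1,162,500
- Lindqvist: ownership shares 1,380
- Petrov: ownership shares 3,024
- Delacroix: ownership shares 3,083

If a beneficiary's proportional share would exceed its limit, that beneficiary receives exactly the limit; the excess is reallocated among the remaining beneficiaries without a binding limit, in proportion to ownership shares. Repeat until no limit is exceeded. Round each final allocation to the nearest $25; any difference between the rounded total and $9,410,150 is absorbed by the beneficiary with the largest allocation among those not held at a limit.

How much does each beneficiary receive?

Total ownership shares = 19,875.
Pro-rata shares before constraints: Kowalski 1,761,769.47; Chaudhri 2,197,832.27; Dube 1,905,703.33; Lindqvist 653,384.00; Petrov 1,431,763.20; Delacroix 1,459,697.73.
Cap binds for Chaudhri ($1,736,300), Dube ($1,162,500); remaining pool $6,511,350 reallocated over remaining ownership shares 11,208.
Remaining shares: Kowalski 2,161,735.67 → $2,161,725; Lindqvist 801,718.68 → $801,725; Petrov 1,756,809.64 → $1,756,800; Delacroix 1,791,086.01 → $1,791,075.
Rounding difference +$25 applied to Kowalski → $2,161,750.

Kowalski: $2,161,750 · Chaudhri: $1,736,300 · Dube: $1,162,500 · Lindqvist: $801,725 · Petrov: $1,756,800 · Delacroix: $1,791,075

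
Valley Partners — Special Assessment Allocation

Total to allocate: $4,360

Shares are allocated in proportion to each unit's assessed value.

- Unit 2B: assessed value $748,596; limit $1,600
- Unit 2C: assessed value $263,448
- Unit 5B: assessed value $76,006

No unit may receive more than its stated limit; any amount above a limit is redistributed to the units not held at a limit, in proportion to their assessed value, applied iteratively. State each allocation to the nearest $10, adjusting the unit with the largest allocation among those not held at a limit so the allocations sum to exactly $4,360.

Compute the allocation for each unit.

Unit 2B: $1,600 · Unit 2C: $2,140 · Unit 5B: $620

Assessed value total: 1,088,050.
Proportional shares (ignoring caps): Unit 2B 2,999.75; Unit 2C 1,055.68; Unit 5B 304.57.
Held at cap: Unit 2B ($1,600); balance $2,760 reallocated over remaining assessed value 339,454.
Shares after redistribution: Unit 2C 2,142.02 → $2,140; Unit 5B 617.98 → $620.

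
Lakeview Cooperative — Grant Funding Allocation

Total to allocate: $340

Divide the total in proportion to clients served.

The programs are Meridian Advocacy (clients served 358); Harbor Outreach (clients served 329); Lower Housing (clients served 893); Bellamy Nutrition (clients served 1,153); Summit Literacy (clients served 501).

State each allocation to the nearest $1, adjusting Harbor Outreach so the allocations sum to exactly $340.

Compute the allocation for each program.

Meridian Advocacy: $38 · Harbor Outreach: $34 · Lower Housing: $94 · Bellamy Nutrition: $121 · Summit Literacy: $53

Clients served total: 3,234.
Pro-rata amounts: Meridian Advocacy 358/3,234 × $340 = 37.64; Harbor Outreach 329/3,234 × $340 = 34.59; Lower Housing 893/3,234 × $340 = 93.88; Bellamy Nutrition 1,153/3,234 × $340 = 121.22; Summit Literacy 501/3,234 × $340 = 52.67.
After rounding ($1): Meridian Advocacy $38; Harbor Outreach $35; Lower Housing $94; Bellamy Nutrition $121; Summit Literacy $53. Sum = $341.
Difference $340 − $341 = −$1 applied to Harbor Outreach: Harbor Outreach becomes $34.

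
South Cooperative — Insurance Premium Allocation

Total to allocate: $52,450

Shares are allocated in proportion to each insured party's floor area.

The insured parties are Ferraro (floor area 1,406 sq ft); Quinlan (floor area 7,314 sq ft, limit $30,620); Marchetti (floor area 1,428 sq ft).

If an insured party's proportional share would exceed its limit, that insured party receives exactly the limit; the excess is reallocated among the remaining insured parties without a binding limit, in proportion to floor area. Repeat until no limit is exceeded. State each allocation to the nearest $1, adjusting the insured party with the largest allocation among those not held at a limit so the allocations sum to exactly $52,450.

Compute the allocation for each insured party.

Ferraro: $10,830 | Quinlan: $30,620 | Marchetti: $11,000

Floor area total: 10,148.
Pro-rata shares before constraints: Ferraro 7,266.92; Quinlan 37,802.45; Marchetti 7,380.63.
Cap binds for Quinlan ($30,620); balance $21,830 reallocated over remaining floor area 2,834.
Remaining shares: Ferraro 10,830.27 → $10,830; Marchetti 10,999.73 → $11,000.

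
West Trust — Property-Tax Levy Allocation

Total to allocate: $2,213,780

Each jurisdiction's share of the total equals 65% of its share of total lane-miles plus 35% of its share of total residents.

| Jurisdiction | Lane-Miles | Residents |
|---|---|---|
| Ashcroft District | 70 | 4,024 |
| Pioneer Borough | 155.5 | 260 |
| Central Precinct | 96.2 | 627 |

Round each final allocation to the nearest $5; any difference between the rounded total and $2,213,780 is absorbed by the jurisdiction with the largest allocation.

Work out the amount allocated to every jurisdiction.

Ashcroft District: $947,985 | Pioneer Borough: $736,570 | Central Precinct: $529,225

Totals — lane-miles 321.7, residents 4,911.
Composite weights (65% lane-miles + 35% residents): Ashcroft District 0.4282; Pioneer Borough 0.3327; Central Precinct 0.2391.
Pro-rata amounts: Ashcroft District 947,986.84; Pioneer Borough 736,569.04; Central Precinct 529,224.12.
After rounding ($5): Ashcroft District $947,985; Pioneer Borough $736,570; Central Precinct $529,225. Sum = $2,213,780.
Rounded total matches; no reconciliation needed.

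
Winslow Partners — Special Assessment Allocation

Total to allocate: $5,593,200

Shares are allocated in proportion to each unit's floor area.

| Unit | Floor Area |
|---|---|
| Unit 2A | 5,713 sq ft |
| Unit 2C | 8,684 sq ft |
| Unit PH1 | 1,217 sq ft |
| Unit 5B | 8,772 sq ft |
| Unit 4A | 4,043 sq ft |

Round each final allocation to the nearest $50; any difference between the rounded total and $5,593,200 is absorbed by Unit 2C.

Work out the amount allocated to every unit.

Unit 2A: $1,124,000 · Unit 2C: $1,708,450 · Unit PH1: $239,450 · Unit 5B: $1,725,850 · Unit 4A: $795,450

Combined floor area = 28,429.
Raw shares: Unit 2A 5,713/28,429 × $5,593,200 = 1,123,991.40; Unit 2C 8,684/28,429 × $5,593,200 = 1,708,514.15; Unit PH1 1,217/28,429 × $5,593,200 = 239,435.94; Unit 5B 8,772/28,429 × $5,593,200 = 1,725,827.51; Unit 4A 4,043/28,429 × $5,593,200 = 795,430.99.
Rounded to nearest $50: Unit 2A $1,124,000; Unit 2C $1,708,500; Unit PH1 $239,450; Unit 5B $1,725,850; Unit 4A $795,450. Sum = $5,593,250.
Difference $5,593,200 − $5,593,250 = −$50 applied to Unit 2C: Unit 2C becomes $1,708,450.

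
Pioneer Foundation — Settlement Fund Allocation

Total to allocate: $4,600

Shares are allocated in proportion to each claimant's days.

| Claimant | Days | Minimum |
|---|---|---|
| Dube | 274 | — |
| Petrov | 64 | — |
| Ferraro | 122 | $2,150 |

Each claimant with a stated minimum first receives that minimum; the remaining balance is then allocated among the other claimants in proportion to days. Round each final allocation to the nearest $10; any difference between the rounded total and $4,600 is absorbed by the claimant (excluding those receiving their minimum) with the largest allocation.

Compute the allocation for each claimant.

Dube: $1,990; Petrov: $460; Ferraro: $2,150

Fund the minimums — Ferraro $2,150. Residual $2,450.
Residual split over remaining days 338: Dube 1,986.09 → $1,990; Petrov 463.91 → $460.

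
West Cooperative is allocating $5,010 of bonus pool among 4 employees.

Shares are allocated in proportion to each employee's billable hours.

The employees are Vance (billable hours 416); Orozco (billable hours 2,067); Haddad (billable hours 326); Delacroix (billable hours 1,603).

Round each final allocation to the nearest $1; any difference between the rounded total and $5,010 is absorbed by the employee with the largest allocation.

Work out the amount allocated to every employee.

Total billable hours = 4,412.
Pro-rata amounts: Vance 416/4,412 × $5,010 = 472.38; Orozco 2,067/4,412 × $5,010 = 2,347.16; Haddad 326/4,412 × $5,010 = 370.19; Delacroix 1,603/4,412 × $5,010 = 1,820.27.
After rounding ($1): Vance $472; Orozco $2,347; Haddad $370; Delacroix $1,820. Sum = $5,009.
Difference $5,010 − $5,009 = +$1 applied to largest allocation (Orozco): Orozco becomes $2,348.

Vance: $472; Orozco: $2,348; Haddad: $370; Delacroix: $1,820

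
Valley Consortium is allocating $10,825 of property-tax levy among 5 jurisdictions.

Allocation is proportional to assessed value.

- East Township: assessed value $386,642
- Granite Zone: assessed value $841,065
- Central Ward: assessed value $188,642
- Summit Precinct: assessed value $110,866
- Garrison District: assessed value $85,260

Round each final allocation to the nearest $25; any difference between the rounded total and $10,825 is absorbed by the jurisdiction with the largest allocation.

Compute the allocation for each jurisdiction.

East Township: $2,600 · Granite Zone: $5,625 · Central Ward: $1,275 · Summit Precinct: $750 · Garrison District: $575

Sum of assessed value: 1,612,475.
Raw shares: East Township 386,642/1,612,475 × $10,825 = 2,595.64; Granite Zone 841,065/1,612,475 × $10,825 = 5,646.31; Central Ward 188,642/1,612,475 × $10,825 = 1,266.41; Summit Precinct 110,866/1,612,475 × $10,825 = 744.27; Garrison District 85,260/1,612,475 × $10,825 = 572.37.
At nearest $25: East Township $2,600; Granite Zone $5,650; Central Ward $1,275; Summit Precinct $750; Garrison District $575. Sum = $10,850.
Difference $10,825 − $10,850 = −$25 applied to largest allocation (Granite Zone): Granite Zone becomes $5,625.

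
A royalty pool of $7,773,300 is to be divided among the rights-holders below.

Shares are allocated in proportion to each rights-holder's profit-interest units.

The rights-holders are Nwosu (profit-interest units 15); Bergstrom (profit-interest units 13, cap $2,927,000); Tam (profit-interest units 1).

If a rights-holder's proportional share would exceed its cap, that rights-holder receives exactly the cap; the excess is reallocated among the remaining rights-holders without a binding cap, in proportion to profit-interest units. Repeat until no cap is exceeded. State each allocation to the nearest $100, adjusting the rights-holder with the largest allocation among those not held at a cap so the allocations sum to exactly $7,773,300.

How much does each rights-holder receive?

Total profit-interest units = 29.
Proportional shares (ignoring caps): Nwosu 4,020,672.41; Bergstrom 3,484,582.76; Tam 268,044.83.
Cap binds for Bergstrom ($2,927,000); remaining pool $4,846,300 reallocated over remaining profit-interest units 16.
Remaining shares: Nwosu 4,543,406.25 → $4,543,400; Tam 302,893.75 → $302,900.

Nwosu: $4,543,400 | Bergstrom: $2,927,000 | Tam: $302,900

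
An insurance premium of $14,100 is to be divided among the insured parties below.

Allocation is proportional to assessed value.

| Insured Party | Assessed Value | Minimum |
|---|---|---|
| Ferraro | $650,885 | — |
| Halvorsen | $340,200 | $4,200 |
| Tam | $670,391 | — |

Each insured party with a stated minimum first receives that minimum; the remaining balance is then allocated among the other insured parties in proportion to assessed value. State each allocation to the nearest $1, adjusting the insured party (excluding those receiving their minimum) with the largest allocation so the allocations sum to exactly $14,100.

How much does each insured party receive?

Minimums first: Halvorsen $4,200. Residual $9,900.
Residual split over remaining assessed value 1,321,276: Ferraro 4,876.92 → $4,877; Tam 5,023.08 → $5,023.

Ferraro: $4,877; Halvorsen: $4,200; Tam: $5,023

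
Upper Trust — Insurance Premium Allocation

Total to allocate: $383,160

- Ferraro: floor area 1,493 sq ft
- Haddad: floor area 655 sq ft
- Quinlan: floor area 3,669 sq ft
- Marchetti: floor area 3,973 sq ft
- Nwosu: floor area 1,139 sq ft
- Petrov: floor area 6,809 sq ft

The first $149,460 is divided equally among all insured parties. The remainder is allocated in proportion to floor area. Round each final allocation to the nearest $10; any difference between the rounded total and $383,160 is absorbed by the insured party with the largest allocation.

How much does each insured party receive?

Ferraro: $44,580 | Haddad: $33,540 | Quinlan: $73,250 | Marchetti: $77,250 | Nwosu: $39,920 | Petrov: $114,620

Equal tier: $149,460 ÷ 6 = $24,910 apiece.
Remainder $233,700 by floor area (total 17,738): Ferraro 19,670.43 → $19,670; Haddad 8,629.69 → $8,630; Quinlan 48,339.46 → $48,340; Marchetti 52,344.69 → $52,340; Nwosu 15,006.44 → $15,010; Petrov 89,709.29 → $89,710.
Totals: Ferraro $24,910 + $19,670 = $44,580; Haddad $24,910 + $8,630 = $33,540; Quinlan $24,910 + $48,340 = $73,250; Marchetti $24,910 + $52,340 = $77,250; Nwosu $24,910 + $15,010 = $39,920; Petrov $24,910 + $89,710 = $114,620.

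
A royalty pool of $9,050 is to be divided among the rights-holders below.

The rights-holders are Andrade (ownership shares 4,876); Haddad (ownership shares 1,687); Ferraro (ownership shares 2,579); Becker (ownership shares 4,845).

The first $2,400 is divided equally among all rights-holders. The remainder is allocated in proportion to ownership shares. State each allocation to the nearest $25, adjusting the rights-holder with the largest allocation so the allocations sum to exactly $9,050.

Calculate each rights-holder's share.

$2,400 shared equally gives $600 per rights-holder.
Remainder $6,650 by ownership shares (total 13,987): Andrade 2,318.25 → $2,325; Haddad 802.07 → $800; Ferraro 1,226.16 → $1,225; Becker 2,303.51 → $2,300.
Totals: Andrade $600 + $2,325 = $2,925; Haddad $600 + $800 = $1,400; Ferraro $600 + $1,225 = $1,825; Becker $600 + $2,300 = $2,900.

Andrade: $2,925; Haddad: $1,400; Ferraro: $1,825; Becker: $2,900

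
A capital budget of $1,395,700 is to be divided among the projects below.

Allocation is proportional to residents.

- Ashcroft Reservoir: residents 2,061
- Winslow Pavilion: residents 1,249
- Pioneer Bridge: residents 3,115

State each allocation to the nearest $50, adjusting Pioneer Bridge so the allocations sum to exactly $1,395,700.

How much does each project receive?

Combined residents = 6,425.
Unrounded shares: Ashcroft Reservoir 2,061/6,425 × $1,395,700 = 447,710.15; Winslow Pavilion 1,249/6,425 × $1,395,700 = 271,319.74; Pioneer Bridge 3,115/6,425 × $1,395,700 = 676,670.12.
After rounding ($50): Ashcroft Reservoir $447,700; Winslow Pavilion $271,300; Pioneer Bridge $676,650. Sum = $1,395,650.
Difference $1,395,700 − $1,395,650 = +$50 applied to Pioneer Bridge: Pioneer Bridge becomes $676,700.

Ashcroft Reservoir: $447,700 · Winslow Pavilion: $271,300 · Pioneer Bridge: $676,700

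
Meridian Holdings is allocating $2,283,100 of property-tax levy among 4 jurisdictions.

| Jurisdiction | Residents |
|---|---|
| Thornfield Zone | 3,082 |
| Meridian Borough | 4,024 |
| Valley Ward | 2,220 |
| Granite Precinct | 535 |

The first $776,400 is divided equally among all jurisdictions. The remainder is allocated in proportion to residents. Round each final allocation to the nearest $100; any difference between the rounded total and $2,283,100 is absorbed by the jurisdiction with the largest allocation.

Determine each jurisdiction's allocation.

Thornfield Zone: $665,000 · Meridian Borough: $809,000 · Valley Ward: $533,300 · Granite Precinct: $275,800

$776,400 shared equally gives $194,100 per jurisdiction.
Remainder $1,506,700 by residents (total 9,861): Thornfield Zone 470,910.60 → $470,900; Meridian Borough 614,842.39 → $614,800; Valley Ward 339,202.31 → $339,200; Granite Precinct 81,744.70 → $81,700.
Rounding difference +$100 on remainder applied to Meridian Borough.
Totals: Thornfield Zone $194,100 + $470,900 = $665,000; Meridian Borough $194,100 + $614,900 = $809,000; Valley Ward $194,100 + $339,200 = $533,300; Granite Precinct $194,100 + $81,700 = $275,800.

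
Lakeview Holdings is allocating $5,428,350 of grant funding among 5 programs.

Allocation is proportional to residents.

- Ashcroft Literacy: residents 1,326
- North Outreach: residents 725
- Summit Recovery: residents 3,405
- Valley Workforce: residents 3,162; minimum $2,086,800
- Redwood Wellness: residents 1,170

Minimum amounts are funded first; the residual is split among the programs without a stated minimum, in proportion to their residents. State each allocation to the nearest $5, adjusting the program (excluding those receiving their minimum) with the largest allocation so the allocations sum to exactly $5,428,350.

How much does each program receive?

Ashcroft Literacy: $668,715 · North Outreach: $365,625 · Summit Recovery: $1,717,170 · Valley Workforce: $2,086,800 · Redwood Wellness: $590,040

Fund the minimums — Valley Workforce $2,086,800. Balance $3,341,550.
Balance split over remaining residents 6,626: Ashcroft Literacy 668,713.45 → $668,715; North Outreach 365,623.87 → $365,625; Summit Recovery 1,717,171.41 → $1,717,170; Redwood Wellness 590,041.28 → $590,040.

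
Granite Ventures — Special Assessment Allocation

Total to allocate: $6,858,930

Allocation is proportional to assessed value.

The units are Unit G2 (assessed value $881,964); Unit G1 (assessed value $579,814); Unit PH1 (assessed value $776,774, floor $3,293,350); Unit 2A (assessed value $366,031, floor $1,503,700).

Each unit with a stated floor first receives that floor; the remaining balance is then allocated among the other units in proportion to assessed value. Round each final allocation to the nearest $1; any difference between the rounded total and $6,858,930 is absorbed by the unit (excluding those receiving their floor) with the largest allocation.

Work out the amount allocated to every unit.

Unit G2: $1,244,036 | Unit G1: $817,844 | Unit PH1: $3,293,350 | Unit 2A: $1,503,700

Fund the minimums — Unit PH1 $3,293,350; Unit 2A $1,503,700. Balance $2,061,880.
Balance split over remaining assessed value 1,461,778: Unit G2 1,244,035.64 → $1,244,036; Unit G1 817,844.36 → $817,844.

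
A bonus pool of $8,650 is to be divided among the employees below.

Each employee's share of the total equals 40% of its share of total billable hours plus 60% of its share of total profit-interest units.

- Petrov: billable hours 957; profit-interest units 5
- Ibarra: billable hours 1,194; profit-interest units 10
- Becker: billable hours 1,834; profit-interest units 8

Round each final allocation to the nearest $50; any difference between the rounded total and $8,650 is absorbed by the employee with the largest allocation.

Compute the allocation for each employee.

Totals — billable hours 3,985, profit-interest units 23.
Composite weights (40% billable hours + 60% profit-interest units): Petrov 0.2265; Ibarra 0.3807; Becker 0.3928.
Pro-rata amounts: Petrov 1,959.18; Ibarra 3,293.22; Becker 3,397.60.
Rounded to nearest $50: Petrov $1,950; Ibarra $3,300; Becker $3,400. Sum = $8,650.
Sum already equals the total — no adjustment.

Petrov: $1,950 | Ibarra: $3,300 | Becker: $3,400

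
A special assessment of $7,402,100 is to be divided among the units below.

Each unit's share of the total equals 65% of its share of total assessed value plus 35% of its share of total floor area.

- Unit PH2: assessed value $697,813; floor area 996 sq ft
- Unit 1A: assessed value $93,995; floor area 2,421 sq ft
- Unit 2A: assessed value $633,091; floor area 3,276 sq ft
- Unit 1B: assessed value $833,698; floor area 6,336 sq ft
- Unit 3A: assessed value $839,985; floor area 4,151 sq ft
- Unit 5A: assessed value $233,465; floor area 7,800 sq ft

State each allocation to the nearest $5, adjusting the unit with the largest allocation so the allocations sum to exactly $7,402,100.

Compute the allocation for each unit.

Unit PH2: $1,110,915; Unit 1A: $386,815; Unit 2A: $1,253,925; Unit 1B: $1,860,955; Unit 3A: $1,643,420; Unit 5A: $1,146,070

Assessed value total 3,332,047; floor area total 24,980.
Combined weights (65% assessed value + 35% floor area): Unit PH2 0.1501; Unit 1A 0.0523; Unit 2A 0.1694; Unit 1B 0.2514; Unit 3A 0.2220; Unit 5A 0.1548.
Proportional shares: Unit PH2 1,110,916.27; Unit 1A 386,813.30; Unit 2A 1,253,924.06; Unit 1B 1,860,953.75; Unit 3A 1,643,420.44; Unit 5A 1,146,072.18.
Rounded to nearest $5: Unit PH2 $1,110,915; Unit 1A $386,815; Unit 2A $1,253,925; Unit 1B $1,860,955; Unit 3A $1,643,420; Unit 5A $1,146,070. Sum = $7,402,100.
Sum already equals the total — no adjustment.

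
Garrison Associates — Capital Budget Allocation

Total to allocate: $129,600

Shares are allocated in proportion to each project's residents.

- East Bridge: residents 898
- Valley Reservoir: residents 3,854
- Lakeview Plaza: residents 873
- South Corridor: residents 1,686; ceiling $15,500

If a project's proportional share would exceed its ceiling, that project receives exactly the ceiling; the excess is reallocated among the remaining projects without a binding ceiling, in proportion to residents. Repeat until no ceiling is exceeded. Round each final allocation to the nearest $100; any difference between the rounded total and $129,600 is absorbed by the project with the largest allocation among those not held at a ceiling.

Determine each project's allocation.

Residents total: 7,311.
Proportional shares (ignoring caps): East Bridge 15,918.59; Valley Reservoir 68,318.75; Lakeview Plaza 15,475.42; South Corridor 29,887.24.
Cap binds for South Corridor ($15,500); remaining pool $114,100 reallocated over remaining residents 5,625.
Redistributed shares: East Bridge 18,215.43 → $18,200; Valley Reservoir 78,176.25 → $78,200; Lakeview Plaza 17,708.32 → $17,700.

East Bridge: $18,200 · Valley Reservoir: $78,200 · Lakeview Plaza: $17,700 · South Corridor: $15,500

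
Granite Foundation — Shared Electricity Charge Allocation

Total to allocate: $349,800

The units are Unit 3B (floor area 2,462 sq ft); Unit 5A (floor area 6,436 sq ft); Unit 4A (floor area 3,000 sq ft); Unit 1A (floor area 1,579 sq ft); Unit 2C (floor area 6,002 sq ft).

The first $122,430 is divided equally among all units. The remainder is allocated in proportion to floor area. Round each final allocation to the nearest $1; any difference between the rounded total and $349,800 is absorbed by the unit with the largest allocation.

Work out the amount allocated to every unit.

Unit 3B: $53,224 · Unit 5A: $99,610 · Unit 4A: $59,504 · Unit 1A: $42,917 · Unit 2C: $94,545

$122,430 shared equally gives $24,486 per unit.
Remainder $227,370 by floor area (total 19,479): Unit 3B 28,737.87 → $28,738; Unit 5A 75,124.66 → $75,125; Unit 4A 35,017.71 → $35,018; Unit 1A 18,430.99 → $18,431; Unit 2C 70,058.77 → $70,059.
Rounding difference −$1 on remainder applied to Unit 5A.
Totals: Unit 3B $24,486 + $28,738 = $53,224; Unit 5A $24,486 + $75,124 = $99,610; Unit 4A $24,486 + $35,018 = $59,504; Unit 1A $24,486 + $18,431 = $42,917; Unit 2C $24,486 + $70,059 = $94,545.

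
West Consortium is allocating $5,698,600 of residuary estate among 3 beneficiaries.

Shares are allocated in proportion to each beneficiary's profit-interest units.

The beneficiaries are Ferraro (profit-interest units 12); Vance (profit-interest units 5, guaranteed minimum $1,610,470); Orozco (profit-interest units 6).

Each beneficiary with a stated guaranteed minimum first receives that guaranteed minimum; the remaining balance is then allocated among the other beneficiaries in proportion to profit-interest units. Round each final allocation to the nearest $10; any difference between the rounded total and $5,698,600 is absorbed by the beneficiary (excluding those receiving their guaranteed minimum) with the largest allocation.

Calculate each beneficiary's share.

Minimums first: Vance $1,610,470. Residual $4,088,130.
Residual split over remaining profit-interest units 18: Ferraro 2,725,420.00 → $2,725,420; Orozco 1,362,710.00 → $1,362,710.

Ferraro: $2,725,420 | Vance: $1,610,470 | Orozco: $1,362,710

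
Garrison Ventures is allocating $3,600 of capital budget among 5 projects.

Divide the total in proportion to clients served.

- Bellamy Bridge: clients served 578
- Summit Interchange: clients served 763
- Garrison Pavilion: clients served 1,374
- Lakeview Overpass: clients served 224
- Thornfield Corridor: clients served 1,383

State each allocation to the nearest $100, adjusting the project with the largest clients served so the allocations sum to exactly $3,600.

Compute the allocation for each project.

Sum of clients served: 578 + 763 + 1,374 + 224 + 1,383 = 4,322.
Pro-rata amounts: Bellamy Bridge 481.44; Summit Interchange 635.54; Garrison Pavilion 1,144.47; Lakeview Overpass 186.58; Thornfield Corridor 1,151.97.
At nearest $100: Bellamy Bridge $500; Summit Interchange $600; Garrison Pavilion $1,100; Lakeview Overpass $200; Thornfield Corridor $1,200. Sum = $3,600.
No rounding difference to absorb.

Bellamy Bridge: $500; Summit Interchange: $600; Garrison Pavilion: $1,100; Lakeview Overpass: $200; Thornfield Corridor: $1,200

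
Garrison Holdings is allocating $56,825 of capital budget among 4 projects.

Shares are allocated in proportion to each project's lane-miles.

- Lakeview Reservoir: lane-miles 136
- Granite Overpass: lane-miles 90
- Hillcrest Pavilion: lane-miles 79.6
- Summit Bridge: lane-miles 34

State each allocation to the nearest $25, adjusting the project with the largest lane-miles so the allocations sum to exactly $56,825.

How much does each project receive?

Lakeview Reservoir: $22,750 · Granite Overpass: $15,050 · Hillcrest Pavilion: $13,325 · Summit Bridge: $5,700

Combined lane-miles = 136 + 90 + 79.6 + 34 = 339.6.
Raw shares: Lakeview Reservoir 22,756.77; Granite Overpass 15,059.63; Hillcrest Pavilion 13,319.41; Summit Bridge 5,689.19.
Rounded to nearest $25: Lakeview Reservoir $22,750; Granite Overpass $15,050; Hillcrest Pavilion $13,325; Summit Bridge $5,700. Sum = $56,825.
No rounding difference to absorb.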